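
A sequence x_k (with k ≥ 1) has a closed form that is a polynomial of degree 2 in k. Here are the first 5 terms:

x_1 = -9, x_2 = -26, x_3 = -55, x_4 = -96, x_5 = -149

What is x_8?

-380

1st diffs: -17, -29, -41, -53.
2nd diffs: -12, -12, -12 (constant).
Newton forward-difference form: x_k = -9 + (-17)·C(k-1,1) + (-12)·C(k-1,2).
At k = 8: k-1 = 7, so x_8 = -9 - 119 - 252 = -380.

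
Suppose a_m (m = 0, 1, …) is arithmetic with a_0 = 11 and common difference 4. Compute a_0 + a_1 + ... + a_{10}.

a_m = 11 + (m - 0)·4.
a_{10} = 51; S = 11·(11 + 51)/2 = 341.

341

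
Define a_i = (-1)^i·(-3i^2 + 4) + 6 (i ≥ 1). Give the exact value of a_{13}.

509

(-1)^13 = -1; -3i^2 + 4 at i=13 is -503; so a_{13} = 509.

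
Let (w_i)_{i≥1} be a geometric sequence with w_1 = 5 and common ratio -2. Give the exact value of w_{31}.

5368709120

w_i = 5·(-2)^(i-1).
w_{31} = 5·(-2)^30 = 5368709120.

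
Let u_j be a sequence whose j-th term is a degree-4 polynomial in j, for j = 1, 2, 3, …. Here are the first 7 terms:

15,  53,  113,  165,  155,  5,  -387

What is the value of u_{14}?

-23515

1st diffs: 38, 60, 52, -10, -150, -392.
2nd diffs: 22, -8, -62, -140, -242.
3rd diffs: -30, -54, -78, -102.
4th diffs: -24, -24, -24 (constant).
Newton forward-difference form: u_j = 15 + 38·C(j-1,1) + 22·C(j-1,2) + (-30)·C(j-1,3) + (-24)·C(j-1,4).
At j = 14: j-1 = 13, so u_{14} = 15 + 494 + 1716 - 8580 - 17160 = -23515.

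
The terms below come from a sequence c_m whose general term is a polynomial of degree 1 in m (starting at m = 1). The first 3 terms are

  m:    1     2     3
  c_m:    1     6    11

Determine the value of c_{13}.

61

1st diffs: 5, 5 (constant).
So c_m = 5m - 4.
Evaluating at m = 13 gives c_{13} = 61.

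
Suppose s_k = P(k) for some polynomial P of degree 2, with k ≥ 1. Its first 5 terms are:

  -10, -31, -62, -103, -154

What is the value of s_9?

1st diffs: -21, -31, -41, -51.
2nd diffs: -10, -10, -10 (constant).
So s_k = -5k^2 - 6k + 1.
Evaluating at k = 9 gives s_9 = -458.

-458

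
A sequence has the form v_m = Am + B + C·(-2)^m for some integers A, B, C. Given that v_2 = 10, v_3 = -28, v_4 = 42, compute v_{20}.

At m = 2, 3, 4: 2A + B + 4C = 10; 3A + B - 8C = -28; 4A + B + 16C = 42.
Subtracting the first from the second: A - 12C = -38.
Subtracting the second from the third: A + 24C = 70.
Solving: C = 3, A = -2, then B = 2.
Hence v_{20} = -2·20 + 2 + 3·1048576 = 3145690.

3145690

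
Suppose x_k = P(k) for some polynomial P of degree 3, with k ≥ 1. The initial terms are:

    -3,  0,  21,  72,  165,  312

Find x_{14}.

4872

1st diffs: 3, 21, 51, 93, 147.
2nd diffs: 18, 30, 42, 54.
3rd diffs: 12, 12, 12 (constant).
Newton forward-difference form: x_k = -3 + 3·C(k-1,1) + 18·C(k-1,2) + 12·C(k-1,3).
At k = 14: k-1 = 13, so x_{14} = -3 + 39 + 1404 + 3432 = 4872.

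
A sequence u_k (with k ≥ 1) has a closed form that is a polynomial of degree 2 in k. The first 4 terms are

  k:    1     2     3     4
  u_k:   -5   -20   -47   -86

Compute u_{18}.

1st diffs: -15, -27, -39.
2nd diffs: -12, -12 (constant).
So u_k = -6k^2 + 3k - 2.
Evaluating at k = 18 gives u_{18} = -1892.

-1892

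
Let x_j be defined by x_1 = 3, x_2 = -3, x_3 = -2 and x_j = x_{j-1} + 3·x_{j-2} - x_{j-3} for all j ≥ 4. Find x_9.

-473

x_4 = -14;  x_5 = -17;  x_6 = -57;  x_7 = -94;  x_8 = -248;  x_9 = -473.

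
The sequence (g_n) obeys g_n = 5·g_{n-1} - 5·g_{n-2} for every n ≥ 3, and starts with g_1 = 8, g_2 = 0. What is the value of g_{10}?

Iterate the recurrence:
g_3 = -40; g_4 = -200; g_5 = -800; g_6 = -3000; g_7 = -11000; g_8 = -40000; g_9 = -145000; g_{10} = -525000.

-525000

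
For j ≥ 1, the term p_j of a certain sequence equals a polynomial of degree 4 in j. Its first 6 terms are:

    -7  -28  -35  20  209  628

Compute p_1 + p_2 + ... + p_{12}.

44378

1st diffs: -21, -7, 55, 189, 419.
2nd diffs: 14, 62, 134, 230.
3rd diffs: 48, 72, 96.
4th diffs: 24, 24 (constant).
Newton forward-difference form: p_j = -7 + (-21)·C(j-1,1) + 14·C(j-1,2) + 48·C(j-1,3) + 24·C(j-1,4).
Continuing: …, 1397, 2660, 4585, 7364, …, p_{12} = 16372.
Summing j = 1..12 (12 terms) gives 44378.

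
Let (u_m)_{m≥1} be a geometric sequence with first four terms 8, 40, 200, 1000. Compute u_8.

625000

Common ratio r = 5.
u_m = 8·5^(m-1).
u_8 = 8·5^7 = 625000.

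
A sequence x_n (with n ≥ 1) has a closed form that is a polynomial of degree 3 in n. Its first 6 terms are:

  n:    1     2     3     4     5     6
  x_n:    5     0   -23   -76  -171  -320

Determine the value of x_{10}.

-1696

1st diffs: -5, -23, -53, -95, -149.
2nd diffs: -18, -30, -42, -54.
3rd diffs: -12, -12, -12 (constant).
Newton forward-difference form: x_n = 5 + (-5)·C(n-1,1) + (-18)·C(n-1,2) + (-12)·C(n-1,3).
At n = 10: n-1 = 9, so x_{10} = 5 - 45 - 648 - 1008 = -1696.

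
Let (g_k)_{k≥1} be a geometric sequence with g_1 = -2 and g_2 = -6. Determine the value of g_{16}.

Common ratio r = 3.
g_k = (-2)·3^(k-1).
g_{16} = (-2)·3^15 = -28697814.

-28697814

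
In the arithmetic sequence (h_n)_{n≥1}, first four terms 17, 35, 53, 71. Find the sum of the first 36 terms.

Common difference d = 18.
h_n = 17 + (n - 1)·18.
h_{36} = 647; S = 36·(17 + 647)/2 = 11952.

11952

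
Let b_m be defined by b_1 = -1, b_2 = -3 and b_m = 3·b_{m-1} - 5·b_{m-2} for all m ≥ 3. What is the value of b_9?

-796

Iterate the recurrence:
b_3 = -4  b_4 = 3  b_5 = 29  b_6 = 72  b_7 = 71  b_8 = -147  b_9 = -796.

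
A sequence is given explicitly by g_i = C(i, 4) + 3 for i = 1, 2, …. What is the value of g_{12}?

498

C(12, 4) = 495, so g_{12} = 498.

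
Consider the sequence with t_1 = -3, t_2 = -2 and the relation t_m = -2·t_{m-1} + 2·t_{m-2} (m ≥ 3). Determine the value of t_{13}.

-9792

Applying the relation repeatedly:
t_3 = -2;  t_4 = 0;  t_5 = -4;  …;  t_{10} = 480;  t_{11} = -1312;  t_{12} = 3584;  t_{13} = -9792.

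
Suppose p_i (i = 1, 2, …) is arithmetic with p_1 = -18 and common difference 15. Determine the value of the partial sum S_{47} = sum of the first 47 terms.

p_i = -18 + (i - 1)·15.
p_{47} = 672; S = 47·(-18 + 672)/2 = 15369.

15369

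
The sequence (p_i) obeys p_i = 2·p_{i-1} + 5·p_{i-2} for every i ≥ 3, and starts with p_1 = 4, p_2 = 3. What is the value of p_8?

Applying the relation repeatedly:
p_3 = 26  p_4 = 67  p_5 = 264  p_6 = 863  p_7 = 3046  p_8 = 10407.

10407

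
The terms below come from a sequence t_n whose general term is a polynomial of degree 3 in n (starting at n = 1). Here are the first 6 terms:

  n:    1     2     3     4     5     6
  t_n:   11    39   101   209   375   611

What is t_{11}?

3261

1st diffs: 28, 62, 108, 166, 236.
2nd diffs: 34, 46, 58, 70.
3rd diffs: 12, 12, 12 (constant).
Newton forward-difference form: t_n = 11 + 28·C(n-1,1) + 34·C(n-1,2) + 12·C(n-1,3).
At n = 11: n-1 = 10, so t_{11} = 11 + 280 + 1530 + 1440 = 3261.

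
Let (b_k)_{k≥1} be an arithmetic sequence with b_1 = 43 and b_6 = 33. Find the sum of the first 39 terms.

Common difference d = (33 - 43) / (6 - 1) = -2.
b_k = 43 + (k - 1)·(-2).
b_{39} = -33; S = 39·(43 + (-33))/2 = 195.

195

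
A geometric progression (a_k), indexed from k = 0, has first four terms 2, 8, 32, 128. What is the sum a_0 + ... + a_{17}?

45812984490

Common ratio r = 4.
a_k = 2·4^(k-0).
S = 2·(4^18 - 1)/(4 - 1) = 2·(68719476736 - 1)/(3) = 45812984490.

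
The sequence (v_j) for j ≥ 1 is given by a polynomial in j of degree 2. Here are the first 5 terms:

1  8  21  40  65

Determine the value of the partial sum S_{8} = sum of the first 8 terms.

540

1st diffs: 7, 13, 19, 25.
2nd diffs: 6, 6, 6 (constant).
Newton forward-difference form: v_j = 1 + 7·C(j-1,1) + 6·C(j-1,2).
Continuing: 96, 133, 176.
Summing j = 1..8 (8 terms) gives 540.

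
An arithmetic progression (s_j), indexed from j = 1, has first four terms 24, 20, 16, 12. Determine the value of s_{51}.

-176

Common difference d = -4.
s_j = 24 + (j - 1)·(-4).
s_{51} = 24 + 50·(-4) = -176.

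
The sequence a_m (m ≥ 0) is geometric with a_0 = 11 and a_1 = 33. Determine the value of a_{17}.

Common ratio r = 3.
a_m = 11·3^(m-0).
a_{17} = 11·3^17 = 1420541793.

1420541793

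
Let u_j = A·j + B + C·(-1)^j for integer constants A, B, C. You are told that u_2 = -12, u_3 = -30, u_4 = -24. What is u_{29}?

-186

Plug in j = 2, 3, 4: 2A + B + C = -12; 3A + B - C = -30; 4A + B + C = -24.
Subtracting the first from the second: A - 2C = -18.
Subtracting the second from the third: A + 2C = 6.
Solving: C = 6, A = -6, then B = -6.
So u_j = -6·j + (-6) + 6·(-1)^j; at j=29 this is -186.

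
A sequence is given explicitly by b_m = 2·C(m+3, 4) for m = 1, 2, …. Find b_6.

252

C(9, 4) = 126, so b_6 = 252.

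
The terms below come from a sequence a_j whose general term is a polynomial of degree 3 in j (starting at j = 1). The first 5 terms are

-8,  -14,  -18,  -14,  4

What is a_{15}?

2274

1st diffs: -6, -4, 4, 18.
2nd diffs: 2, 8, 14.
3rd diffs: 6, 6 (constant).
So a_j = j^3 - 5j^2 + 2j - 6.
Evaluating at j = 15 gives a_{15} = 2274.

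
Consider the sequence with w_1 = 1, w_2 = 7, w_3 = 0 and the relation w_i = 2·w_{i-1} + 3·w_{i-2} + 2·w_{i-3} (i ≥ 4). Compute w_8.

Compute successive terms:
w_4 = 23; w_5 = 60; w_6 = 189; w_7 = 604; w_8 = 1895.

1895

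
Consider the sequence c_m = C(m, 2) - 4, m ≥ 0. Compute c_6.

C(6, 2) = 15, so c_6 = 11.

11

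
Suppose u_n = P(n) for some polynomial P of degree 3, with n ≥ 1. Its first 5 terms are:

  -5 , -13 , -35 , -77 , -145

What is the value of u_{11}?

1st diffs: -8, -22, -42, -68.
2nd diffs: -14, -20, -26.
3rd diffs: -6, -6 (constant).
So u_n = -n^3 - n^2 + 2n - 5.
Evaluating at n = 11 gives u_{11} = -1435.

-1435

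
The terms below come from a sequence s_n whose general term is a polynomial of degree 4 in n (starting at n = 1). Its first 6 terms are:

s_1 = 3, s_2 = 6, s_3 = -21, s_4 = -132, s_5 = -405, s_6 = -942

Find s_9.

-5517

1st diffs: 3, -27, -111, -273, -537.
2nd diffs: -30, -84, -162, -264.
3rd diffs: -54, -78, -102.
4th diffs: -24, -24 (constant).
Newton forward-difference form: s_n = 3 + 3·C(n-1,1) + (-30)·C(n-1,2) + (-54)·C(n-1,3) + (-24)·C(n-1,4).
At n = 9: n-1 = 8, so s_9 = 3 + 24 - 840 - 3024 - 1680 = -5517.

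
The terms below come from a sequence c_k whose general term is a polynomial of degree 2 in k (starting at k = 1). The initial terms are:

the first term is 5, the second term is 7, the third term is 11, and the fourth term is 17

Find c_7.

47

1st diffs: 2, 4, 6.
2nd diffs: 2, 2 (constant).
Newton forward-difference form: c_k = 5 + 2·C(k-1,1) + 2·C(k-1,2).
At k = 7: k-1 = 6, so c_7 = 5 + 12 + 30 = 47.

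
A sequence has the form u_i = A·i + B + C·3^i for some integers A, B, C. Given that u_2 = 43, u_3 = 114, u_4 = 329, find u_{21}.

41841412800

Plug in i = 2, 3, 4: 2A + B + 9C = 43; 3A + B + 27C = 114; 4A + B + 81C = 329.
Subtracting the first from the second: A + 18C = 71.
Subtracting the second from the third: A + 54C = 215.
Solving: C = 4, A = -1, then B = 9.
So u_i = -1·i + 9 + 4·3^i; at i=21 this is 41841412800.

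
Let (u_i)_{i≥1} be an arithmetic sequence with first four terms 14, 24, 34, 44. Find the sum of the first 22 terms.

2618

Common difference d = 10.
u_i = 14 + (i - 1)·10.
u_{22} = 224; S = 22·(14 + 224)/2 = 2618.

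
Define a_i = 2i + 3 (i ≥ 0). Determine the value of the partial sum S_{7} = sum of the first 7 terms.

Over i = 0..6: Σi = 21.
Total = (2)·21 + (3)·7 = 63.

63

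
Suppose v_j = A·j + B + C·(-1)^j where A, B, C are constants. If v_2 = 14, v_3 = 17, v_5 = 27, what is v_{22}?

Write the equations: 2A + B + C = 14; 3A + B - C = 17; 5A + B - C = 27.
Subtracting the first from the second: A - 2C = 3.
Subtracting the second from the third: 2A = 10.
Solving: C = 1, A = 5, then B = 3.
Hence v_{22} = 5·22 + 3 + 1·1 = 114.

114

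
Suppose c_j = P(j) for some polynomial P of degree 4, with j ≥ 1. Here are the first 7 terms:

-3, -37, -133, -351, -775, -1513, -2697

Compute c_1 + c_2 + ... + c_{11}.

-43021

1st diffs: -34, -96, -218, -424, -738, -1184.
2nd diffs: -62, -122, -206, -314, -446.
3rd diffs: -60, -84, -108, -132.
4th diffs: -24, -24, -24 (constant).
So c_j = -j^4 - 6j^2 - j + 5.
Continuing: -4483, -7051, -10605, -15373.
Summing j = 1..11 (11 terms) gives -43021.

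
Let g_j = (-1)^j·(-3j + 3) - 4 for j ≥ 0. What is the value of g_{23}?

(-1)^23 = -1; -3j + 3 at j=23 is -66; so g_{23} = 62.

62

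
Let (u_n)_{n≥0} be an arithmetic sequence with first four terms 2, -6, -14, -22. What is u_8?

Common difference d = -8.
u_n = 2 + (n - 0)·(-8).
u_8 = 2 + 8·(-8) = -62.

-62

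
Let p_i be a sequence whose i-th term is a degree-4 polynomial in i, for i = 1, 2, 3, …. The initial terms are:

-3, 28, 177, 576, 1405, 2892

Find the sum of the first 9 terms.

33681

1st diffs: 31, 149, 399, 829, 1487.
2nd diffs: 118, 250, 430, 658.
3rd diffs: 132, 180, 228.
4th diffs: 48, 48 (constant).
So p_i = 2i^4 + 2i^3 - 3i^2 - 4i.
Continuing: 5313, 8992, 14301.
Summing i = 1..9 (9 terms) gives 33681.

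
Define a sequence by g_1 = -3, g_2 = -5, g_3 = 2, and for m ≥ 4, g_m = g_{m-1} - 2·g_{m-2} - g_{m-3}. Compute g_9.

Iterate the recurrence:
g_4 = 15;  g_5 = 16;  g_6 = -16;  g_7 = -63;  g_8 = -47;  g_9 = 95.

95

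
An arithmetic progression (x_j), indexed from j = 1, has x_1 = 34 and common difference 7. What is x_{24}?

x_j = 34 + (j - 1)·7.
x_{24} = 34 + 23·7 = 195.

195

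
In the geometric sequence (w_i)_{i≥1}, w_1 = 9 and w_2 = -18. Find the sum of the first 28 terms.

-805306365

Common ratio r = -2.
w_i = 9·(-2)^(i-1).
S = 9·((-2)^28 - 1)/(-2 - 1) = 9·(268435456 - 1)/(-3) = -805306365.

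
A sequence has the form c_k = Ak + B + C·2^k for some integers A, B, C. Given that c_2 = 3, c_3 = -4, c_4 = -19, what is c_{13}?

The three given values yield: 2A + B + 4C = 3; 3A + B + 8C = -4; 4A + B + 16C = -19.
Subtracting the first from the second: A + 4C = -7.
Subtracting the second from the third: A + 8C = -15.
Solving: C = -2, A = 1, then B = 9.
Hence c_{13} = 1·13 + 9 + (-2)·8192 = -16362.

-16362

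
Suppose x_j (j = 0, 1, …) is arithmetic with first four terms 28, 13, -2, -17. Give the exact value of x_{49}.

Common difference d = -15.
x_j = 28 + (j - 0)·(-15).
x_{49} = 28 + 49·(-15) = -707.

-707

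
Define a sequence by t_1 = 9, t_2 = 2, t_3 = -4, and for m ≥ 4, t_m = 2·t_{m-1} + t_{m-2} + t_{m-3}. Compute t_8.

53

Applying the relation repeatedly:
t_4 = 3;  t_5 = 4;  t_6 = 7;  t_7 = 21;  t_8 = 53.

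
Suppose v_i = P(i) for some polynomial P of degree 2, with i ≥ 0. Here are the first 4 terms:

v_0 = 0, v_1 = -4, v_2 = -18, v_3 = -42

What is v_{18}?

-1602

1st diffs: -4, -14, -24.
2nd diffs: -10, -10 (constant).
So v_i = -5i^2 + i.
Evaluating at i = 18 gives v_{18} = -1602.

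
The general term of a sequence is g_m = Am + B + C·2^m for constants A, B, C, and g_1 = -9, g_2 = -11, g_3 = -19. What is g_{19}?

At m = 1, 2, 3: A + B + 2C = -9; 2A + B + 4C = -11; 3A + B + 8C = -19.
Subtracting the first from the second: A + 2C = -2.
Subtracting the second from the third: A + 4C = -8.
Solving: C = -3, A = 4, then B = -7.
So g_m = 4·m + (-7) + (-3)·2^m; at m=19 this is -1572795.

-1572795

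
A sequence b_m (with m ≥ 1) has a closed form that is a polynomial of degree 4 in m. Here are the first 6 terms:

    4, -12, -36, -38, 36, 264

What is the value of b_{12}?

12258

1st diffs: -16, -24, -2, 74, 228.
2nd diffs: -8, 22, 76, 154.
3rd diffs: 30, 54, 78.
4th diffs: 24, 24 (constant).
So b_m = m^4 - 5m^3 + m^2 + m + 6.
Evaluating at m = 12 gives b_{12} = 12258.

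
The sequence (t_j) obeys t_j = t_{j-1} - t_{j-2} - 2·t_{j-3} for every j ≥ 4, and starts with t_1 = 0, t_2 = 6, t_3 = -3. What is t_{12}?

t_4 = -9  t_5 = -18  t_6 = -3  t_7 = 33  t_8 = 72  t_9 = 45  t_{10} = -93  t_{11} = -282  t_{12} = -279.

-279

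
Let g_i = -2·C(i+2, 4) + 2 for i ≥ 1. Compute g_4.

C(6, 4) = 15, so g_4 = -28.

-28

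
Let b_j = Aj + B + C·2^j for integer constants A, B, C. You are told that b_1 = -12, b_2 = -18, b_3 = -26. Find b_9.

-554

At j = 1, 2, 3: A + B + 2C = -12; 2A + B + 4C = -18; 3A + B + 8C = -26.
Subtracting the first from the second: A + 2C = -6.
Subtracting the second from the third: A + 4C = -8.
Solving: C = -1, A = -4, then B = -6.
Therefore b_9 = -36 + (-6) + (-1)·512 = -554.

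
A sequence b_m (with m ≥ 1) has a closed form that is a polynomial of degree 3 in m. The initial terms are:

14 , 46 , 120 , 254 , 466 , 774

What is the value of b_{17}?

1st diffs: 32, 74, 134, 212, 308.
2nd diffs: 42, 60, 78, 96.
3rd diffs: 18, 18, 18 (constant).
Newton forward-difference form: b_m = 14 + 32·C(m-1,1) + 42·C(m-1,2) + 18·C(m-1,3).
At m = 17: m-1 = 16, so b_{17} = 14 + 512 + 5040 + 10080 = 15646.

15646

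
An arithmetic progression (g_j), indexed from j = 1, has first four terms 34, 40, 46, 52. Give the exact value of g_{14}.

Common difference d = 6.
g_j = 34 + (j - 1)·6.
g_{14} = 34 + 13·6 = 112.

112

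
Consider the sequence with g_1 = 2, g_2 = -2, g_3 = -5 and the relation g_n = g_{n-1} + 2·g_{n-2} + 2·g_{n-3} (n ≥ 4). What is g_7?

-87

Compute successive terms:
g_4 = -5;  g_5 = -19;  g_6 = -39;  g_7 = -87.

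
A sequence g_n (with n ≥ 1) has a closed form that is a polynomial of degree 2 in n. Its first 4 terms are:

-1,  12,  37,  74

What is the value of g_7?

1st diffs: 13, 25, 37.
2nd diffs: 12, 12 (constant).
Newton forward-difference form: g_n = -1 + 13·C(n-1,1) + 12·C(n-1,2).
At n = 7: n-1 = 6, so g_7 = -1 + 78 + 180 = 257.

257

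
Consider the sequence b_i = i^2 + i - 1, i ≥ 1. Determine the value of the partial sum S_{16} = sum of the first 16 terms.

1616

Over i = 1..16: Σi = 136, Σi² = 1496.
Total = (1)·1496 + (1)·136 + (-1)·16 = 1616.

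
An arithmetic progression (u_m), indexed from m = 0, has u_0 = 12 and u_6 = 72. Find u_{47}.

Common difference d = (72 - 12) / (6 - 0) = 10.
u_m = 12 + (m - 0)·10.
u_{47} = 12 + 47·10 = 482.

482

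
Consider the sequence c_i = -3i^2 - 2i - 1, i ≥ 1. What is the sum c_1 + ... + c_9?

-954

Over i = 1..9: Σi = 45, Σi² = 285.
Total = (-3)·285 + (-2)·45 + (-1)·9 = -954.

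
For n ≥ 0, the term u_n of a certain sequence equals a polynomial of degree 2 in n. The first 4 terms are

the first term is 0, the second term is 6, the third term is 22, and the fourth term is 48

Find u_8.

1st diffs: 6, 16, 26.
2nd diffs: 10, 10 (constant).
So u_n = 5n^2 + n.
Evaluating at n = 8 gives u_8 = 328.

328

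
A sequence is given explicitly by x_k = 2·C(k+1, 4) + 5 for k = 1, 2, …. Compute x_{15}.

3645

C(16, 4) = 1820, so x_{15} = 3645.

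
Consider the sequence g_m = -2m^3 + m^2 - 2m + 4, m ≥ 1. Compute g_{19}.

-13391

g_{19} = -2·19^3 + 1·19^2 - 2·19 + 4 = -13391.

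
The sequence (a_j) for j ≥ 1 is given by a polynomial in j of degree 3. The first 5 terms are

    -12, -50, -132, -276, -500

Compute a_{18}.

1st diffs: -38, -82, -144, -224.
2nd diffs: -44, -62, -80.
3rd diffs: -18, -18 (constant).
So a_j = -3j^3 - 4j^2 - 5j.
Evaluating at j = 18 gives a_{18} = -18882.

-18882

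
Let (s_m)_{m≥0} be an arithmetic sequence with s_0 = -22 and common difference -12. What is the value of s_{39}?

s_m = -22 + (m - 0)·(-12).
s_{39} = -22 + 39·(-12) = -490.

-490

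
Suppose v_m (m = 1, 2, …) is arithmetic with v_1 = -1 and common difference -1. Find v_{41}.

-41

v_m = -1 + (m - 1)·(-1).
v_{41} = -1 + 40·(-1) = -41.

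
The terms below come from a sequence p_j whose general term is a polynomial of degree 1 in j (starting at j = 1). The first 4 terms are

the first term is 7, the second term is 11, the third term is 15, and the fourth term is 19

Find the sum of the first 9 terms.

207

1st diffs: 4, 4, 4 (constant).
So p_j = 4j + 3.
Continuing: …, 23, 27, 31, 35, …, p_9 = 39.
Summing j = 1..9 (9 terms) gives 207.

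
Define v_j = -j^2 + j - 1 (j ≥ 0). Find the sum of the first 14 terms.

-742

Over j = 0..13: Σj = 91, Σj² = 819.
Total = (-1)·819 + (1)·91 + (-1)·14 = -742.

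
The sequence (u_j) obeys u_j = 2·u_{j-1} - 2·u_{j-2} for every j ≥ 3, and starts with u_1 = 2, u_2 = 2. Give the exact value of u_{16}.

256

Applying the relation repeatedly:
u_3 = 0;  u_4 = -4;  u_5 = -8;  …;  u_{13} = -128;  u_{14} = -128;  u_{15} = 0;  u_{16} = 256.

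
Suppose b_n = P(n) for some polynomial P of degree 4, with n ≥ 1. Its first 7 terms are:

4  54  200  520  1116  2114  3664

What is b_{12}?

26624

1st diffs: 50, 146, 320, 596, 998, 1550.
2nd diffs: 96, 174, 276, 402, 552.
3rd diffs: 78, 102, 126, 150.
4th diffs: 24, 24, 24 (constant).
So b_n = n^4 + 3n^3 + 5n^2 - n - 4.
Evaluating at n = 12 gives b_{12} = 26624.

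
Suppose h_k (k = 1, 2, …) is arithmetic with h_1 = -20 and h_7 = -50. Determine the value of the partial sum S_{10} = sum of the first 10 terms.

Common difference d = (-50 - (-20)) / (7 - 1) = -5.
h_k = -20 + (k - 1)·(-5).
h_{10} = -65; S = 10·(-20 + (-65))/2 = -425.

-425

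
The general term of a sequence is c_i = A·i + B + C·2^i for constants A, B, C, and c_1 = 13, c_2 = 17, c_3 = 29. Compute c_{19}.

At i = 1, 2, 3: A + B + 2C = 13; 2A + B + 4C = 17; 3A + B + 8C = 29.
Subtracting the first from the second: A + 2C = 4.
Subtracting the second from the third: A + 4C = 12.
Solving: C = 4, A = -4, then B = 9.
Hence c_{19} = -4·19 + 9 + 4·524288 = 2097085.

2097085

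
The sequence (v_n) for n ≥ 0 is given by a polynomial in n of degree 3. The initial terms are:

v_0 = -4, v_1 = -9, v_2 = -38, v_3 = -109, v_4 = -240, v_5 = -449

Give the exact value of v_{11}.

-4349

1st diffs: -5, -29, -71, -131, -209.
2nd diffs: -24, -42, -60, -78.
3rd diffs: -18, -18, -18 (constant).
So v_n = -3n^3 - 3n^2 + n - 4.
Evaluating at n = 11 gives v_{11} = -4349.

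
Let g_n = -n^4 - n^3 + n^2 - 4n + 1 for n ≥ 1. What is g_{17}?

-88212

g_{17} = -1·17^4 - 1·17^3 + 1·17^2 - 4·17 + 1 = -88212.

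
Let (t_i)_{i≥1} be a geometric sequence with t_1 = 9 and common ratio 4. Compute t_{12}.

37748736

t_i = 9·4^(i-1).
t_{12} = 9·4^11 = 37748736.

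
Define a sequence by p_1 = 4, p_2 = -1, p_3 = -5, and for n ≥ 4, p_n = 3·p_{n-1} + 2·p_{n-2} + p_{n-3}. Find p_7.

-656

p_4 = -13; p_5 = -50; p_6 = -181; p_7 = -656.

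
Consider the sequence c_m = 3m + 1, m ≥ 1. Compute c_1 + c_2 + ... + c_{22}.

Over m = 1..22: Σm = 253.
Total = (3)·253 + (1)·22 = 781.

781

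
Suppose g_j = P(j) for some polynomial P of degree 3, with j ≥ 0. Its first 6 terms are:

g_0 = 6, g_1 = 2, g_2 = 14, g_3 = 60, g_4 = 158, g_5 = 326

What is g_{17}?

14354

1st diffs: -4, 12, 46, 98, 168.
2nd diffs: 16, 34, 52, 70.
3rd diffs: 18, 18, 18 (constant).
Newton forward-difference form: g_j = 6 + (-4)·C(j,1) + 16·C(j,2) + 18·C(j,3).
At j = 17: j = 17, so g_{17} = 6 - 68 + 2176 + 12240 = 14354.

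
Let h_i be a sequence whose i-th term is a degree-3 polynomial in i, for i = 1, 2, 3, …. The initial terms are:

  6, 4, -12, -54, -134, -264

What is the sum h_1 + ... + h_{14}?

1st diffs: -2, -16, -42, -80, -130.
2nd diffs: -14, -26, -38, -50.
3rd diffs: -12, -12, -12 (constant).
So h_i = -2i^3 + 5i^2 - 3i + 6.
Continuing: …, -456, -722, -1074, -1524, …, h_{14} = -4544.
Summing i = 1..14 (14 terms) gives -17206.

-17206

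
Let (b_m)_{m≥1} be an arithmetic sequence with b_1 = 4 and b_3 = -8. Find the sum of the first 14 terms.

-490

Common difference d = (-8 - 4) / (3 - 1) = -6.
b_m = 4 + (m - 1)·(-6).
b_{14} = -74; S = 14·(4 + (-74))/2 = -490.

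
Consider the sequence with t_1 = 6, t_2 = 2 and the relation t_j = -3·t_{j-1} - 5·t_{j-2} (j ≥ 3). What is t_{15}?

Step forward from the initial values:
t_3 = -36  t_4 = 98  t_5 = -114  …  t_{12} = 51548  t_{13} = -18714  t_{14} = -201598  t_{15} = 698364.

698364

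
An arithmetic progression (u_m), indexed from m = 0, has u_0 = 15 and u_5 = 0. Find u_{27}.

-66

Common difference d = (0 - 15) / (5 - 0) = -3.
u_m = 15 + (m - 0)·(-3).
u_{27} = 15 + 27·(-3) = -66.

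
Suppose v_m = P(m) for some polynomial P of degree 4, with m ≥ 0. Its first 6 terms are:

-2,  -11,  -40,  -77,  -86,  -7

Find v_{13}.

18913

1st diffs: -9, -29, -37, -9, 79.
2nd diffs: -20, -8, 28, 88.
3rd diffs: 12, 36, 60.
4th diffs: 24, 24 (constant).
Newton forward-difference form: v_m = -2 + (-9)·C(m,1) + (-20)·C(m,2) + 12·C(m,3) + 24·C(m,4).
At m = 13: m = 13, so v_{13} = -2 - 117 - 1560 + 3432 + 17160 = 18913.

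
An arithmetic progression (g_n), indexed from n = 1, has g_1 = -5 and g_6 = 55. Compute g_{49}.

571

Common difference d = (55 - (-5)) / (6 - 1) = 12.
g_n = -5 + (n - 1)·12.
g_{49} = -5 + 48·12 = 571.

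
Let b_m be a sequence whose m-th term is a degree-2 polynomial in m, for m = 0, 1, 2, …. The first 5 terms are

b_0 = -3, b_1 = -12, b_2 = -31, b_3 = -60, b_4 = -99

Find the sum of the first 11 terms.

1st diffs: -9, -19, -29, -39.
2nd diffs: -10, -10, -10 (constant).
Newton forward-difference form: b_m = -3 + (-9)·C(m,1) + (-10)·C(m,2).
Continuing: …, -148, -207, -276, -355, …, b_{10} = -543.
Summing m = 0..10 (11 terms) gives -2178.

-2178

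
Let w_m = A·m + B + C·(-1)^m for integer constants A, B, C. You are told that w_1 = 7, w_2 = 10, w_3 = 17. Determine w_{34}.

Plug in m = 1, 2, 3: A + B - C = 7; 2A + B + C = 10; 3A + B - C = 17.
Subtracting the first from the second: A + 2C = 3.
Subtracting the second from the third: A - 2C = 7.
Solving: C = -1, A = 5, then B = 1.
So w_m = 5·m + 1 + (-1)·(-1)^m; at m=34 this is 170.

170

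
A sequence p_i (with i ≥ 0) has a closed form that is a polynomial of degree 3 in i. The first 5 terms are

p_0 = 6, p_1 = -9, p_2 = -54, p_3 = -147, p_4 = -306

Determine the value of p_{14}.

-9486

1st diffs: -15, -45, -93, -159.
2nd diffs: -30, -48, -66.
3rd diffs: -18, -18 (constant).
Newton forward-difference form: p_i = 6 + (-15)·C(i,1) + (-30)·C(i,2) + (-18)·C(i,3).
At i = 14: i = 14, so p_{14} = 6 - 210 - 2730 - 6552 = -9486.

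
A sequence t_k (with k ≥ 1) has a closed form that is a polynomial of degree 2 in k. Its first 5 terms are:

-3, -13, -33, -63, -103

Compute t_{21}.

-2103

1st diffs: -10, -20, -30, -40.
2nd diffs: -10, -10, -10 (constant).
So t_k = -5k^2 + 5k - 3.
Evaluating at k = 21 gives t_{21} = -2103.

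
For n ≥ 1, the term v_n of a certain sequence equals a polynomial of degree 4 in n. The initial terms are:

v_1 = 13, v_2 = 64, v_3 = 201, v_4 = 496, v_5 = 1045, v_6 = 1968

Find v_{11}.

18073

1st diffs: 51, 137, 295, 549, 923.
2nd diffs: 86, 158, 254, 374.
3rd diffs: 72, 96, 120.
4th diffs: 24, 24 (constant).
Newton forward-difference form: v_n = 13 + 51·C(n-1,1) + 86·C(n-1,2) + 72·C(n-1,3) + 24·C(n-1,4).
At n = 11: n-1 = 10, so v_{11} = 13 + 510 + 3870 + 8640 + 5040 = 18073.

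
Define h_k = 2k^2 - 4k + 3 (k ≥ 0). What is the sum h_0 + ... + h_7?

192

Over k = 0..7: Σk = 28, Σk² = 140.
Total = (2)·140 + (-4)·28 + (3)·8 = 192.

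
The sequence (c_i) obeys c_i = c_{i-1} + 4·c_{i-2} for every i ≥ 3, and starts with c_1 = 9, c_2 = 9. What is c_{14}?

c_3 = 45, c_4 = 81, c_5 = 261, …, c_{11} = 68301, c_{12} = 173745, c_{13} = 446949, c_{14} = 1141929.

1141929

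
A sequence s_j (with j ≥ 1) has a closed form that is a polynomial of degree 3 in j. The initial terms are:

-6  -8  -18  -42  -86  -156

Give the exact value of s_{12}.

-1458

1st diffs: -2, -10, -24, -44, -70.
2nd diffs: -8, -14, -20, -26.
3rd diffs: -6, -6, -6 (constant).
So s_j = -j^3 + 2j^2 - j - 6.
Evaluating at j = 12 gives s_{12} = -1458.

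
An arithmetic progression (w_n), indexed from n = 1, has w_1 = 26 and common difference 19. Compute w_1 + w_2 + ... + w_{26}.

6851

w_n = 26 + (n - 1)·19.
w_{26} = 501; S = 26·(26 + 501)/2 = 6851.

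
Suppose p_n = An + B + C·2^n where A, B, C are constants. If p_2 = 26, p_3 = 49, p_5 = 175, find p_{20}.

Write the equations: 2A + B + 4C = 26; 3A + B + 8C = 49; 5A + B + 32C = 175.
Subtracting the first from the second: A + 4C = 23.
Subtracting the second from the third: 2A + 24C = 126.
Solving: C = 5, A = 3, then B = 0.
Hence p_{20} = 3·20 + 0 + 5·1048576 = 5242940.

5242940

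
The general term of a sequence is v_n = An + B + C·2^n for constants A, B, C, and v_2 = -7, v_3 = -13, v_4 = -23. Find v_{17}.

At n = 2, 3, 4: 2A + B + 4C = -7; 3A + B + 8C = -13; 4A + B + 16C = -23.
Subtracting the first from the second: A + 4C = -6.
Subtracting the second from the third: A + 8C = -10.
Solving: C = -1, A = -2, then B = 1.
So v_n = -2·n + 1 + (-1)·2^n; at n=17 this is -131105.

-131105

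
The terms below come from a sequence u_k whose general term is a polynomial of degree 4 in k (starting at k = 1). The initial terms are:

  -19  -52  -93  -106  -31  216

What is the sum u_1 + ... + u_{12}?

32662

1st diffs: -33, -41, -13, 75, 247.
2nd diffs: -8, 28, 88, 172.
3rd diffs: 36, 60, 84.
4th diffs: 24, 24 (constant).
Newton forward-difference form: u_k = -19 + (-33)·C(k-1,1) + (-8)·C(k-1,2) + 36·C(k-1,3) + 24·C(k-1,4).
Continuing: …, 743, 1682, 3189, 5444, …, u_{12} = 13038.
Summing k = 1..12 (12 terms) gives 32662.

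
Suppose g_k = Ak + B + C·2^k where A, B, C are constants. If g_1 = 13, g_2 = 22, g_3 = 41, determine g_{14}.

81910

Write the equations: A + B + 2C = 13; 2A + B + 4C = 22; 3A + B + 8C = 41.
Subtracting the first from the second: A + 2C = 9.
Subtracting the second from the third: A + 4C = 19.
Solving: C = 5, A = -1, then B = 4.
So g_k = -1·k + 4 + 5·2^k; at k=14 this is 81910.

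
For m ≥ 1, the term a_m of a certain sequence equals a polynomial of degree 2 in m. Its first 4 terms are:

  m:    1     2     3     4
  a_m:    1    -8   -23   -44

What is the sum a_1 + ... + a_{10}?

-1115

1st diffs: -9, -15, -21.
2nd diffs: -6, -6 (constant).
Newton forward-difference form: a_m = 1 + (-9)·C(m-1,1) + (-6)·C(m-1,2).
Continuing: …, -71, -104, -143, -188, …, a_{10} = -296.
Summing m = 1..10 (10 terms) gives -1115.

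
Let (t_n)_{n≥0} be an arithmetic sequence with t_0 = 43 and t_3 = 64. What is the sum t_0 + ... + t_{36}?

Common difference d = (64 - 43) / (3 - 0) = 7.
t_n = 43 + (n - 0)·7.
t_{36} = 295; S = 37·(43 + 295)/2 = 6253.

6253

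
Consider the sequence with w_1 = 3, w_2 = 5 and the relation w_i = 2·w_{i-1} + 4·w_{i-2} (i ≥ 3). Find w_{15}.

Compute successive terms:
w_3 = 22;  w_4 = 64;  w_5 = 216;  …;  w_{12} = 793600;  w_{13} = 2568192;  w_{14} = 8310784;  w_{15} = 26894336.

26894336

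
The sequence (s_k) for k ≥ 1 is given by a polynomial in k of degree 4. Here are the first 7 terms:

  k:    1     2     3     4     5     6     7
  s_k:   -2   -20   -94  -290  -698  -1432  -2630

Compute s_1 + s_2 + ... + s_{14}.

-136164

1st diffs: -18, -74, -196, -408, -734, -1198.
2nd diffs: -56, -122, -212, -326, -464.
3rd diffs: -66, -90, -114, -138.
4th diffs: -24, -24, -24 (constant).
Newton forward-difference form: s_k = -2 + (-18)·C(k-1,1) + (-56)·C(k-1,2) + (-66)·C(k-1,3) + (-24)·C(k-1,4).
Continuing: …, -4454, -7090, -10748, -15662, …, s_{14} = -40640.
Summing k = 1..14 (14 terms) gives -136164.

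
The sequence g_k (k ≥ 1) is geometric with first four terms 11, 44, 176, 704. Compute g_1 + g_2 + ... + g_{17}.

62992853671

Common ratio r = 4.
g_k = 11·4^(k-1).
S = 11·(4^17 - 1)/(4 - 1) = 11·(17179869184 - 1)/(3) = 62992853671.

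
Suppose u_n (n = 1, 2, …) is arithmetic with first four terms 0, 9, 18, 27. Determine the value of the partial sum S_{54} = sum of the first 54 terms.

Common difference d = 9.
u_n = 0 + (n - 1)·9.
u_{54} = 477; S = 54·(0 + 477)/2 = 12879.

12879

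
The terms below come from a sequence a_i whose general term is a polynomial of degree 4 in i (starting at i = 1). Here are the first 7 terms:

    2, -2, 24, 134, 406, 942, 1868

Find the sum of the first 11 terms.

1st diffs: -4, 26, 110, 272, 536, 926.
2nd diffs: 30, 84, 162, 264, 390.
3rd diffs: 54, 78, 102, 126.
4th diffs: 24, 24, 24 (constant).
Newton forward-difference form: a_i = 2 + (-4)·C(i-1,1) + 30·C(i-1,2) + 54·C(i-1,3) + 24·C(i-1,4).
Continuing: 3334, 5514, 8606, 12832.
Summing i = 1..11 (11 terms) gives 33660.

33660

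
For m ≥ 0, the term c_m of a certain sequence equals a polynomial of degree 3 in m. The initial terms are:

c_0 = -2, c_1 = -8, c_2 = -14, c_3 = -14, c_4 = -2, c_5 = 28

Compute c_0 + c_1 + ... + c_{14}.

7530

1st diffs: -6, -6, 0, 12, 30.
2nd diffs: 0, 6, 12, 18.
3rd diffs: 6, 6, 6 (constant).
Newton forward-difference form: c_m = -2 + (-6)·C(m,1) + 6·C(m,3).
Continuing: …, 82, 166, 286, 448, …, c_{14} = 2098.
Summing m = 0..14 (15 terms) gives 7530.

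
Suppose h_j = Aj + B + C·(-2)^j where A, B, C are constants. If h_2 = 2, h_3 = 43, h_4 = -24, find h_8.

Plug in j = 2, 3, 4: 2A + B + 4C = 2; 3A + B - 8C = 43; 4A + B + 16C = -24.
Subtracting the first from the second: A - 12C = 41.
Subtracting the second from the third: A + 24C = -67.
Solving: C = -3, A = 5, then B = 4.
Therefore h_8 = 40 + 4 + (-3)·256 = -724.

-724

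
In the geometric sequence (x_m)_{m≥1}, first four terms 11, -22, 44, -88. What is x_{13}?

Common ratio r = -2.
x_m = 11·(-2)^(m-1).
x_{13} = 11·(-2)^12 = 45056.

45056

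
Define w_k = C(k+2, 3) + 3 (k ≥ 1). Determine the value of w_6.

C(8, 3) = 56, so w_6 = 59.

59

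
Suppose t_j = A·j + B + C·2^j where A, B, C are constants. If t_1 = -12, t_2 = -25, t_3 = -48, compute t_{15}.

Write the equations: A + B + 2C = -12; 2A + B + 4C = -25; 3A + B + 8C = -48.
Subtracting the first from the second: A + 2C = -13.
Subtracting the second from the third: A + 4C = -23.
Solving: C = -5, A = -3, then B = 1.
Therefore t_{15} = -45 + 1 + (-5)·32768 = -163884.

-163884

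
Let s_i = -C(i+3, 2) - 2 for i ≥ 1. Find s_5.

C(8, 2) = 28, so s_5 = -30.

-30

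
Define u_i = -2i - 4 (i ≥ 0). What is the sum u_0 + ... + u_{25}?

Over i = 0..25: Σi = 325.
Total = (-2)·325 + (-4)·26 = -754.

-754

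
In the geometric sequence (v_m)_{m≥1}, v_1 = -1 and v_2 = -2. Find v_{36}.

-34359738368

Common ratio r = 2.
v_m = (-1)·2^(m-1).
v_{36} = (-1)·2^35 = -34359738368.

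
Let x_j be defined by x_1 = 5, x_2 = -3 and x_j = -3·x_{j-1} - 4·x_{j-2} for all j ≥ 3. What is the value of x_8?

-627

Iterate the recurrence:
x_3 = -11;  x_4 = 45;  x_5 = -91;  x_6 = 93;  x_7 = 85;  x_8 = -627.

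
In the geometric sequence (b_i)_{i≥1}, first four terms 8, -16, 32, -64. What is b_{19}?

Common ratio r = -2.
b_i = 8·(-2)^(i-1).
b_{19} = 8·(-2)^18 = 2097152.

2097152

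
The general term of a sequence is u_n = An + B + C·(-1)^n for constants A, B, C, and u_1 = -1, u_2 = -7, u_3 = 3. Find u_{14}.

Plug in n = 1, 2, 3: A + B - C = -1; 2A + B + C = -7; 3A + B - C = 3.
Subtracting the first from the second: A + 2C = -6.
Subtracting the second from the third: A - 2C = 10.
Solving: C = -4, A = 2, then B = -7.
Therefore u_{14} = 28 + (-7) + (-4)·1 = 17.

17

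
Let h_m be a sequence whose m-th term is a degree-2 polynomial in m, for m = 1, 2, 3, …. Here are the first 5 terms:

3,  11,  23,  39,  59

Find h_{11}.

1st diffs: 8, 12, 16, 20.
2nd diffs: 4, 4, 4 (constant).
Newton forward-difference form: h_m = 3 + 8·C(m-1,1) + 4·C(m-1,2).
At m = 11: m-1 = 10, so h_{11} = 3 + 80 + 180 = 263.

263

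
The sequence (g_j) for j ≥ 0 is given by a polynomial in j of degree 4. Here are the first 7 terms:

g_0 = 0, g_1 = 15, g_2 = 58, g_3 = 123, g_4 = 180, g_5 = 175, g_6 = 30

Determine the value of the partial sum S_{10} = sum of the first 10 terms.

1st diffs: 15, 43, 65, 57, -5, -145.
2nd diffs: 28, 22, -8, -62, -140.
3rd diffs: -6, -30, -54, -78.
4th diffs: -24, -24, -24 (constant).
Newton forward-difference form: g_j = 15·C(j,1) + 28·C(j,2) + (-6)·C(j,3) + (-24)·C(j,4).
Continuing: -357, -1112, -2385.
Summing j = 0..9 (10 terms) gives -3273.

-3273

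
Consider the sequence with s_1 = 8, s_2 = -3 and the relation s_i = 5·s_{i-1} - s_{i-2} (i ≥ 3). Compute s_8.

-59067

Step forward from the initial values:
s_3 = -23; s_4 = -112; s_5 = -537; s_6 = -2573; s_7 = -12328; s_8 = -59067.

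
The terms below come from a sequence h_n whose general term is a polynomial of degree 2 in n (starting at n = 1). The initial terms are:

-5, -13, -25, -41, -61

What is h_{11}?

-265

1st diffs: -8, -12, -16, -20.
2nd diffs: -4, -4, -4 (constant).
So h_n = -2n^2 - 2n - 1.
Evaluating at n = 11 gives h_{11} = -265.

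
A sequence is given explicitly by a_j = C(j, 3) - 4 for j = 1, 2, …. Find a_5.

6

C(5, 3) = 10, so a_5 = 6.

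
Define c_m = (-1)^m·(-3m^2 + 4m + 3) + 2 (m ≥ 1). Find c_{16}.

-699

(-1)^16 = 1; -3m^2 + 4m + 3 at m=16 is -701; so c_{16} = -699.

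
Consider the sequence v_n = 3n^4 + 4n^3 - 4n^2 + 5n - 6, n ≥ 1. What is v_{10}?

33644

v_{10} = 3·10^4 + 4·10^3 - 4·10^2 + 5·10 - 6 = 33644.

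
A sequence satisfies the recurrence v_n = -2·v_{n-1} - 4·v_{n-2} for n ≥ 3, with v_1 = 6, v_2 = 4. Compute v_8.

Applying the relation repeatedly:
v_3 = -32;  v_4 = 48;  v_5 = 32;  v_6 = -256;  v_7 = 384;  v_8 = 256.

256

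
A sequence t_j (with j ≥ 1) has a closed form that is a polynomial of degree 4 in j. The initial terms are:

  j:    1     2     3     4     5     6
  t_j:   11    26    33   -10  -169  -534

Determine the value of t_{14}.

-29590

1st diffs: 15, 7, -43, -159, -365.
2nd diffs: -8, -50, -116, -206.
3rd diffs: -42, -66, -90.
4th diffs: -24, -24 (constant).
Newton forward-difference form: t_j = 11 + 15·C(j-1,1) + (-8)·C(j-1,2) + (-42)·C(j-1,3) + (-24)·C(j-1,4).
At j = 14: j-1 = 13, so t_{14} = 11 + 195 - 624 - 12012 - 17160 = -29590.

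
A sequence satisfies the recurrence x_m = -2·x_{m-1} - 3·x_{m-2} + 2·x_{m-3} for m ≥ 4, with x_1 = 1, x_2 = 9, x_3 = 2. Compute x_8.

627

Compute successive terms:
x_4 = -29; x_5 = 70; x_6 = -49; x_7 = -170; x_8 = 627.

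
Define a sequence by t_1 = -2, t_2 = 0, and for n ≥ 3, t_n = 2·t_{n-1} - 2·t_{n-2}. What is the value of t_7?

-16

t_3 = 4;  t_4 = 8;  t_5 = 8;  t_6 = 0;  t_7 = -16.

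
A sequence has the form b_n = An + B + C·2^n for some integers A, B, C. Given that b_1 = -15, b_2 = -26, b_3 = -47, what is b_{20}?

At n = 1, 2, 3: A + B + 2C = -15; 2A + B + 4C = -26; 3A + B + 8C = -47.
Subtracting the first from the second: A + 2C = -11.
Subtracting the second from the third: A + 4C = -21.
Solving: C = -5, A = -1, then B = -4.
So b_n = -1·n + (-4) + (-5)·2^n; at n=20 this is -5242904.

-5242904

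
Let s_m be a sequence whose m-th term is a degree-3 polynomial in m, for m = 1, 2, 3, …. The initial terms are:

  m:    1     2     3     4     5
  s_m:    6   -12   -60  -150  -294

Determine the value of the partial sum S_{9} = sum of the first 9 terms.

-4626

1st diffs: -18, -48, -90, -144.
2nd diffs: -30, -42, -54.
3rd diffs: -12, -12 (constant).
Newton forward-difference form: s_m = 6 + (-18)·C(m-1,1) + (-30)·C(m-1,2) + (-12)·C(m-1,3).
Continuing: -504, -792, -1170, -1650.
Summing m = 1..9 (9 terms) gives -4626.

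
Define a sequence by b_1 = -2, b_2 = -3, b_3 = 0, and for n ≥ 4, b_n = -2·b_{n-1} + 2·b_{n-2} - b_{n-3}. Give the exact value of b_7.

Iterate the recurrence:
b_4 = -4;  b_5 = 11;  b_6 = -30;  b_7 = 86.

86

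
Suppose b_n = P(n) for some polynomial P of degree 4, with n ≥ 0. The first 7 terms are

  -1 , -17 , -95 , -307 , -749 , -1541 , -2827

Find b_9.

-11449

1st diffs: -16, -78, -212, -442, -792, -1286.
2nd diffs: -62, -134, -230, -350, -494.
3rd diffs: -72, -96, -120, -144.
4th diffs: -24, -24, -24 (constant).
Newton forward-difference form: b_n = -1 + (-16)·C(n,1) + (-62)·C(n,2) + (-72)·C(n,3) + (-24)·C(n,4).
At n = 9: n = 9, so b_9 = -1 - 144 - 2232 - 6048 - 3024 = -11449.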